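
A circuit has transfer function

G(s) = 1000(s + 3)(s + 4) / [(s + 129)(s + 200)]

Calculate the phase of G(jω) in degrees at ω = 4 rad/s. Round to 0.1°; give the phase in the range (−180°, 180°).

95.2°

At s = jω = j4:
zero (s+3): 3 + j4 → |·| = √(3²+4²) = √25 ≈ 5, ∠ = arctan(4/3) ≈ 53.13°
zero (s+4): 4 + j4 → |·| = √(4²+4²) = √32 ≈ 5.6569, ∠ = arctan(4/4) ≈ 45.00°
pole (s+129): 129 + j4 → |·| = √(129²+4²) = √16657 ≈ 129.06, ∠ = arctan(4/129) ≈ 1.78°
pole (s+200): 200 + j4 → |·| = √(200²+4²) = √40016 ≈ 200.04, ∠ = arctan(4/200) ≈ 1.15°
∠G = 98.13° − 2.93° = 95.20°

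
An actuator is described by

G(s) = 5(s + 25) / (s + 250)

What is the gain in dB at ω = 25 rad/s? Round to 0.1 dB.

At s = jω = j25:
zero (s+25): 25 + j25 → |·| = √(25²+25²) = √1250 ≈ 35.355, ∠ = arctan(25/25) ≈ 45.00°
pole (s+250): 250 + j25 → |·| = √(250²+25²) = √63125 ≈ 251.25, ∠ = arctan(25/250) ≈ 5.71°
|G| = 5 · 35.355 / 251.25 ≈ 0.70358
Gain = 20 log₁₀(0.70358) ≈ -3.05 dB

-3.1 dB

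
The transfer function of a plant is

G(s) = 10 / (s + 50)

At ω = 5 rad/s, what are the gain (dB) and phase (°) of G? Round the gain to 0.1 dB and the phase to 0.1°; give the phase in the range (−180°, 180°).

Substitute s = j5:
Numerator: 10 = 10 + j0
Denominator: (j5) + 50 = 50 + j5
|N| = √(10² + 0²) ≈ 10, ∠N ≈ 0.00°
|D| = √(50² + 5²) ≈ 50.249, ∠D ≈ 5.71°
|G| = 10 / 50.249 ≈ 0.19901
Gain = 20 log₁₀(0.19901) ≈ -14.02 dB
∠G = 0.00° − 5.71° = -5.71°

-14.0 dB, -5.7°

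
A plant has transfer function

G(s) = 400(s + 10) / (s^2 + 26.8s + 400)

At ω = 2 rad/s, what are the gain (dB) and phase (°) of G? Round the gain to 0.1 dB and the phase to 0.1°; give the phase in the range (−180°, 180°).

At s = jω = j2:
zero (s+10): 10 + j2 → |·| = √(10²+2²) = √104 ≈ 10.198, ∠ = arctan(2/10) ≈ 11.31°
quadratic: (j2)² + 26.8·j2 + 400 = 396 + j53.6 → |·| ≈ 399.61, ∠ ≈ 7.71°
|G| = 400 · 10.198 / 399.61 ≈ 10.208
Gain = 20 log₁₀(10.208) ≈ 20.18 dB
∠G = 11.31° − 7.71° = 3.60°

20.2 dB, 3.6°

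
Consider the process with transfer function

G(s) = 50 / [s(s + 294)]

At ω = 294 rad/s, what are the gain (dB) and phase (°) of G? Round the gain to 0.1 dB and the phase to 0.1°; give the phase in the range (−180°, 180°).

-67.8 dB, -135.0°

At s = jω = j294:
pole (s+294): 294 + j294 → |·| = √(294²+294²) = √172872 ≈ 415.78, ∠ = arctan(294/294) ≈ 45.00°
pole at origin: |s| = 294, ∠ = 90.00° (in denominator)
|G| = 50 / 1.2224e+05 ≈ 0.00040903
Gain = 20 log₁₀(0.00040903) ≈ -67.76 dB
∠G = 0.00° − 135.00° = -135.00°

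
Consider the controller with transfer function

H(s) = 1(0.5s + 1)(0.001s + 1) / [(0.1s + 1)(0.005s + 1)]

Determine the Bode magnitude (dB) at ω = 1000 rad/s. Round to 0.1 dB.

2.8 dB

At ω = 1000 rad/s:
zero (1 + j1000·0.5) = 1 + j500 → |·| ≈ 500, ∠ ≈ 89.89°
zero (1 + j1000·0.001) = 1 + j1 → |·| ≈ 1.4142, ∠ ≈ 45.00°
pole (1 + j1000·0.1) = 1 + j100 → |·| ≈ 100, ∠ ≈ 89.43°
pole (1 + j1000·0.005) = 1 + j5 → |·| ≈ 5.099, ∠ ≈ 78.69°
|H| = 1 · 500 · 1.4142 / (100 · 5.099) ≈ 1.3867
Gain = 20 log₁₀(1.3867) ≈ 2.84 dB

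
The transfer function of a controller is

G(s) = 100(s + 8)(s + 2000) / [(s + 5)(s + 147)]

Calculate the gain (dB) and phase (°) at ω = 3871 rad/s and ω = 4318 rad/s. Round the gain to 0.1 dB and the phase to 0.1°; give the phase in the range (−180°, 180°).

At s = jω = j3871:
zero (s+8): 8 + j3871 → |·| = √(8²+3871²) = √14984705 ≈ 3871, ∠ = arctan(3871/8) ≈ 89.88°
zero (s+2000): 2000 + j3871 → |·| = √(2000²+3871²) = √18984641 ≈ 4357.1, ∠ = arctan(3871/2000) ≈ 62.68°
pole (s+5): 5 + j3871 → |·| = √(5²+3871²) = √14984666 ≈ 3871, ∠ = arctan(3871/5) ≈ 89.93°
pole (s+147): 147 + j3871 → |·| = √(147²+3871²) = √15006250 ≈ 3873.8, ∠ = arctan(3871/147) ≈ 87.83°
|G| = 100 · 1.6866e+07 / 1.4995e+07 ≈ 112.48
Gain = 20 log₁₀(112.48) ≈ 41.02 dB
∠G = 152.56° − 177.76° = -25.20°

At s = jω = j4318:
zero (s+8): 8 + j4318 → |·| = √(8²+4318²) = √18645188 ≈ 4318, ∠ = arctan(4318/8) ≈ 89.89°
zero (s+2000): 2000 + j4318 → |·| = √(2000²+4318²) = √22645124 ≈ 4758.7, ∠ = arctan(4318/2000) ≈ 65.15°
pole (s+5): 5 + j4318 → |·| = √(5²+4318²) = √18645149 ≈ 4318, ∠ = arctan(4318/5) ≈ 89.93°
pole (s+147): 147 + j4318 → |·| = √(147²+4318²) = √18666733 ≈ 4320.5, ∠ = arctan(4318/147) ≈ 88.05°
|G| = 100 · 2.0548e+07 / 1.8656e+07 ≈ 110.14
Gain = 20 log₁₀(110.14) ≈ 40.84 dB
∠G = 155.04° − 177.98° = -22.94°

ω = 3871: 41.0 dB, -25.2°; ω = 4318: 40.8 dB, -22.9°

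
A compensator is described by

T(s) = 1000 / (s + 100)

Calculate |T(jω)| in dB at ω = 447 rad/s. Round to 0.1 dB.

6.8 dB

At s = jω = j447:
pole (s+100): 100 + j447 → |·| = √(100²+447²) = √209809 ≈ 458.05, ∠ = arctan(447/100) ≈ 77.39°
|T| = 1000 / 458.05 ≈ 2.1832
Gain = 20 log₁₀(2.1832) ≈ 6.78 dB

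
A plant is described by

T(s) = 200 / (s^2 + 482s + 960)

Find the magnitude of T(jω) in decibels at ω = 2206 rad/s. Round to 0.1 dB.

Substitute s = j2206:
Numerator: 200 = 200 + j0
Denominator: (j2206)^2 + 482(j2206) + 960 = -4865476 + j1063292
|N| = √(200² + 0²) ≈ 200, ∠N ≈ 0.00°
|D| = √(4865476² + 1063292²) ≈ 4.9803e+06, ∠D ≈ 167.67°
|T| = 200 / 4.9803e+06 ≈ 4.0158e-05
Gain = 20 log₁₀(4.0158e-05) ≈ -87.92 dB

-87.9 dB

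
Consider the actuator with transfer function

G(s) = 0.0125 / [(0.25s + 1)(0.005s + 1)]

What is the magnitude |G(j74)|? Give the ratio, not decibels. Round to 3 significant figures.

0.000633

At ω = 74 rad/s:
pole (1 + j74·0.25) = 1 + j18.5 → |·| ≈ 18.527, ∠ ≈ 86.91°
pole (1 + j74·0.005) = 1 + j0.37 → |·| ≈ 1.0663, ∠ ≈ 20.30°
|G| = 0.0125 · 1 / (18.527 · 1.0663) ≈ 0.00063274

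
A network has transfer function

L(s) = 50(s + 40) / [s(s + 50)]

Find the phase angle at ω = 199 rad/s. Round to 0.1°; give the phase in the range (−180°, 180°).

At s = jω = j199:
zero (s+40): 40 + j199 → |·| = √(40²+199²) = √41201 ≈ 202.98, ∠ = arctan(199/40) ≈ 78.63°
pole (s+50): 50 + j199 → |·| = √(50²+199²) = √42101 ≈ 205.19, ∠ = arctan(199/50) ≈ 75.90°
pole at origin: |s| = 199, ∠ = 90.00° (in denominator)
∠L = 78.63° − 165.90° = -87.27°

-87.3°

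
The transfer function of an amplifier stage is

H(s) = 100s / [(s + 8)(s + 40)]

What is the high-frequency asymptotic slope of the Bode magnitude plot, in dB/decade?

Each pole contributes −20 dB/decade at high frequency; each zero contributes +20 dB/decade.
Net: 1 zero(s) − 2 pole(s) → -20 dB/decade.

-20 dB/decade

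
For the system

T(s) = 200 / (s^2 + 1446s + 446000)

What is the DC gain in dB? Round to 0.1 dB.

-67.0 dB

T(0) = 200 / 446000 ≈ 0.00044843
20 log₁₀(0.00044843) ≈ -66.97 dB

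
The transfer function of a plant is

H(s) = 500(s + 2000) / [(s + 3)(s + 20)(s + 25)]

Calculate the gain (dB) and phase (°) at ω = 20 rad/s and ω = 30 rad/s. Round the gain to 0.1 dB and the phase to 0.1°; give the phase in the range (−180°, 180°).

At s = jω = j20:
zero (s+2000): 2000 + j20 → |·| = √(2000²+20²) = √4000400 ≈ 2000.1, ∠ = arctan(20/2000) ≈ 0.57°
pole (s+3): 3 + j20 → |·| = √(3²+20²) = √409 ≈ 20.224, ∠ = arctan(20/3) ≈ 81.47°
pole (s+20): 20 + j20 → |·| = √(20²+20²) = √800 ≈ 28.284, ∠ = arctan(20/20) ≈ 45.00°
pole (s+25): 25 + j20 → |·| = √(25²+20²) = √1025 ≈ 32.016, ∠ = arctan(20/25) ≈ 38.66°
|H| = 500 · 2000.1 / 18314 ≈ 54.606
Gain = 20 log₁₀(54.606) ≈ 34.74 dB
∠H = 0.57° − 165.13° = -164.56°

At s = jω = j30:
zero (s+2000): 2000 + j30 → |·| = √(2000²+30²) = √4000900 ≈ 2000.2, ∠ = arctan(30/2000) ≈ 0.86°
pole (s+3): 3 + j30 → |·| = √(3²+30²) = √909 ≈ 30.15, ∠ = arctan(30/3) ≈ 84.29°
pole (s+20): 20 + j30 → |·| = √(20²+30²) = √1300 ≈ 36.056, ∠ = arctan(30/20) ≈ 56.31°
pole (s+25): 25 + j30 → |·| = √(25²+30²) = √1525 ≈ 39.051, ∠ = arctan(30/25) ≈ 50.19°
|H| = 500 · 2000.2 / 42452 ≈ 23.558
Gain = 20 log₁₀(23.558) ≈ 27.44 dB
∠H = 0.86° − 190.79° = -189.93° ≡ 170.07° (principal value)

ω = 20: 34.7 dB, -164.6°; ω = 30: 27.4 dB, 170.1°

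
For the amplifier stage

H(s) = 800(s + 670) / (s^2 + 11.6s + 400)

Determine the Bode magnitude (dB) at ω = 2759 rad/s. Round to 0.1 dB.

-10.5 dB

At s = jω = j2759:
zero (s+670): 670 + j2759 → |·| = √(670²+2759²) = √8060981 ≈ 2839.2, ∠ = arctan(2759/670) ≈ 76.35°
quadratic: (j2759)² + 11.6·j2759 + 400 = -7611681 + j32004.4 → |·| ≈ 7.6117e+06, ∠ ≈ 179.76°
|H| = 800 · 2839.2 / 7.6117e+06 ≈ 0.2984
Gain = 20 log₁₀(0.2984) ≈ -10.50 dB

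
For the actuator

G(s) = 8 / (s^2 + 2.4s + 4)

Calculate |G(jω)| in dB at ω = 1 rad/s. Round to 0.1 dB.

At s = jω = j1:
quadratic: (j1)² + 2.4·j1 + 4 = 3 + j2.4 → |·| ≈ 3.8419, ∠ ≈ 38.66°
|G| = 8 / 3.8419 ≈ 2.0823
Gain = 20 log₁₀(2.0823) ≈ 6.37 dB

6.4 dB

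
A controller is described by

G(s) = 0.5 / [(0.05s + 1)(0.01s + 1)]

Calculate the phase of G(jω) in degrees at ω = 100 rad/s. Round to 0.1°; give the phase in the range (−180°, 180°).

-123.7°

At ω = 100 rad/s:
pole (1 + j100·0.05) = 1 + j5 → |·| ≈ 5.099, ∠ ≈ 78.69°
pole (1 + j100·0.01) = 1 + j1 → |·| ≈ 1.4142, ∠ ≈ 45.00°
∠G = (0°) − (78.69° + 45.00°) = -123.69°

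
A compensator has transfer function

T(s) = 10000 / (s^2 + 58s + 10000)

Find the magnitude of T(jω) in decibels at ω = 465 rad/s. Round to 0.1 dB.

At s = jω = j465:
quadratic: (j465)² + 58·j465 + 10000 = -206225 + j26970 → |·| ≈ 2.0798e+05, ∠ ≈ 172.55°
|T| = 10000 / 2.0798e+05 ≈ 0.048082
Gain = 20 log₁₀(0.048082) ≈ -26.36 dB

-26.4 dB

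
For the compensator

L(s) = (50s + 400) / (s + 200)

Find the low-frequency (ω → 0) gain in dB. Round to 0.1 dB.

L(0) = 400 / 200 = 2
20 log₁₀(2) ≈ 6.02 dB

6.0 dB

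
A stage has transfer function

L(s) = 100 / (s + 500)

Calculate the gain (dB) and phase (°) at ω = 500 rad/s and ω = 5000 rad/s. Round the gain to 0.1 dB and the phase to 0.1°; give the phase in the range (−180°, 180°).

ω = 500: -17.0 dB, -45.0°; ω = 5000: -34.0 dB, -84.3°

At s = jω = j500:
pole (s+500): 500 + j500 → |·| = √(500²+500²) = √500000 ≈ 707.11, ∠ = arctan(500/500) ≈ 45.00°
|L| = 100 / 707.11 ≈ 0.14142
Gain = 20 log₁₀(0.14142) ≈ -16.99 dB
∠L = 0.00° − 45.00° = -45.00°

At s = jω = j5000:
pole (s+500): 500 + j5000 → |·| = √(500²+5000²) = √25250000 ≈ 5024.9, ∠ = arctan(5000/500) ≈ 84.29°
|L| = 100 / 5024.9 ≈ 0.019901
Gain = 20 log₁₀(0.019901) ≈ -34.02 dB
∠L = 0.00° − 84.29° = -84.29°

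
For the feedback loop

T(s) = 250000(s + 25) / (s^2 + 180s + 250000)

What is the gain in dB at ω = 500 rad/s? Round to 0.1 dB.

At s = jω = j500:
zero (s+25): 25 + j500 → |·| = √(25²+500²) = √250625 ≈ 500.62, ∠ = arctan(500/25) ≈ 87.14°
quadratic: (j500)² + 180·j500 + 250000 = 0 + j90000 → |·| ≈ 90000, ∠ ≈ 90.00°
|T| = 250000 · 500.62 / 90000 ≈ 1390.6
Gain = 20 log₁₀(1390.6) ≈ 62.86 dB

62.9 dB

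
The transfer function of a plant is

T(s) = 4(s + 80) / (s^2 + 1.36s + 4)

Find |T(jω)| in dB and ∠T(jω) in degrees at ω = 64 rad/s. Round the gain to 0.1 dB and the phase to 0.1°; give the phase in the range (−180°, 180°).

At s = jω = j64:
zero (s+80): 80 + j64 → |·| = √(80²+64²) = √10496 ≈ 102.45, ∠ = arctan(64/80) ≈ 38.66°
quadratic: (j64)² + 1.36·j64 + 4 = -4092 + j87.04 → |·| ≈ 4092.9, ∠ ≈ 178.78°
|T| = 4 · 102.45 / 4092.9 ≈ 0.10012
Gain = 20 log₁₀(0.10012) ≈ -19.99 dB
∠T = 38.66° − 178.78° = -140.12°

-20.0 dB, -140.1°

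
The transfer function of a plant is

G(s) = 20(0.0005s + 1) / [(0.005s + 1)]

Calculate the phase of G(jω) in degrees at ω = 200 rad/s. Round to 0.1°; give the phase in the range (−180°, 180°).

-39.3°

At ω = 200 rad/s:
zero (1 + j200·0.0005) = 1 + j0.1 → |·| ≈ 1.005, ∠ ≈ 5.71°
pole (1 + j200·0.005) = 1 + j1 → |·| ≈ 1.4142, ∠ ≈ 45.00°
∠G = (5.71°) − (45.00°) = -39.29°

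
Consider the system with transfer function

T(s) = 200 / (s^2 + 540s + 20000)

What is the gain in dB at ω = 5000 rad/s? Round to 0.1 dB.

Substitute s = j5000:
Numerator: 200 = 200 + j0
Denominator: (j5000)^2 + 540(j5000) + 20000 = -24980000 + j2700000
|N| = √(200² + 0²) ≈ 200, ∠N ≈ 0.00°
|D| = √(24980000² + 2700000²) ≈ 2.5125e+07, ∠D ≈ 173.83°
|T| = 200 / 2.5125e+07 ≈ 7.9602e-06
Gain = 20 log₁₀(7.9602e-06) ≈ -101.98 dB

-102.0 dB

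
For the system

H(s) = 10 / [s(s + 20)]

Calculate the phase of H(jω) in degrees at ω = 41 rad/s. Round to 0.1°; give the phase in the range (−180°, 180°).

-154.0°

At s = jω = j41:
pole (s+20): 20 + j41 → |·| = √(20²+41²) = √2081 ≈ 45.618, ∠ = arctan(41/20) ≈ 64.00°
pole at origin: |s| = 41, ∠ = 90.00° (in denominator)
∠H = 0.00° − 154.00° = -154.00°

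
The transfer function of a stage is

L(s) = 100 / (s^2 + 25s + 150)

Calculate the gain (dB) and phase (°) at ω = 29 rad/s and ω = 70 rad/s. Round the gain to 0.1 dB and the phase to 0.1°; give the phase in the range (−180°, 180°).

Substitute s = j29:
Numerator: 100 = 100 + j0
Denominator: (j29)^2 + 25(j29) + 150 = -691 + j725
|N| = √(100² + 0²) ≈ 100, ∠N ≈ 0.00°
|D| = √(691² + 725²) ≈ 1001.6, ∠D ≈ 133.62°
|L| = 100 / 1001.6 ≈ 0.09984
Gain = 20 log₁₀(0.09984) ≈ -20.01 dB
∠L = 0.00° − 133.62° = -133.62°

Substitute s = j70:
Numerator: 100 = 100 + j0
Denominator: (j70)^2 + 25(j70) + 150 = -4750 + j1750
|N| = √(100² + 0²) ≈ 100, ∠N ≈ 0.00°
|D| = √(4750² + 1750²) ≈ 5062.1, ∠D ≈ 159.78°
|L| = 100 / 5062.1 ≈ 0.019755
Gain = 20 log₁₀(0.019755) ≈ -34.09 dB
∠L = 0.00° − 159.78° = -159.78°

ω = 29: -20.0 dB, -133.6°; ω = 70: -34.1 dB, -159.8°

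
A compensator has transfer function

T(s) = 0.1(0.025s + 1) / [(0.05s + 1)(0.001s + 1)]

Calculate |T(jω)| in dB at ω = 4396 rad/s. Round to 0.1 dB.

At ω = 4396 rad/s:
zero (1 + j4396·0.025) = 1 + j109.9 → |·| ≈ 109.9, ∠ ≈ 89.48°
pole (1 + j4396·0.05) = 1 + j219.8 → |·| ≈ 219.8, ∠ ≈ 89.74°
pole (1 + j4396·0.001) = 1 + j4.396 → |·| ≈ 4.5083, ∠ ≈ 77.18°
|T| = 0.1 · 109.9 / (219.8 · 4.5083) ≈ 0.011091
Gain = 20 log₁₀(0.011091) ≈ -39.10 dB

-39.1 dB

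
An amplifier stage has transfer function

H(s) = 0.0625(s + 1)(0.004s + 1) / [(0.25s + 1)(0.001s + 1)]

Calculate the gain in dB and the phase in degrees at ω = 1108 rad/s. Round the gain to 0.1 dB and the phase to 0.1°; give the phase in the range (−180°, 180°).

-2.4 dB, 29.5°

At ω = 1108 rad/s:
zero (1 + j1108·1) = 1 + j1108 → |·| ≈ 1108, ∠ ≈ 89.95°
zero (1 + j1108·0.004) = 1 + j4.432 → |·| ≈ 4.5434, ∠ ≈ 77.29°
pole (1 + j1108·0.25) = 1 + j277 → |·| ≈ 277, ∠ ≈ 89.79°
pole (1 + j1108·0.001) = 1 + j1.108 → |·| ≈ 1.4925, ∠ ≈ 47.93°
|H| = 0.0625 · 1108 · 4.5434 / (277 · 1.4925) ≈ 0.76104
Gain = 20 log₁₀(0.76104) ≈ -2.37 dB
∠H = (89.95° + 77.29°) − (89.79° + 47.93°) = 29.52°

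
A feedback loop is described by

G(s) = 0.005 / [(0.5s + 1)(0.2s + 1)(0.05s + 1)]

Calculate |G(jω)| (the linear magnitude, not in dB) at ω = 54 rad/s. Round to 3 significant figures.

5.93e-06

At ω = 54 rad/s:
pole (1 + j54·0.5) = 1 + j27 → |·| ≈ 27.019, ∠ ≈ 87.88°
pole (1 + j54·0.2) = 1 + j10.8 → |·| ≈ 10.846, ∠ ≈ 84.71°
pole (1 + j54·0.05) = 1 + j2.7 → |·| ≈ 2.8792, ∠ ≈ 69.68°
|G| = 0.005 · 1 / (27.019 · 10.846 · 2.8792) ≈ 5.926e-06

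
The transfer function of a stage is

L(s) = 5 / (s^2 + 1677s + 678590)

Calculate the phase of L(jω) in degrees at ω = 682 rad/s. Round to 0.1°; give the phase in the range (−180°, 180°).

-79.4°

Substitute s = j682:
Numerator: 5 = 5 + j0
Denominator: (j682)^2 + 1677(j682) + 678590 = 213466 + j1143714
|N| = √(5² + 0²) ≈ 5, ∠N ≈ 0.00°
|D| = √(213466² + 1143714²) ≈ 1.1635e+06, ∠D ≈ 79.43°
∠L = 0.00° − 79.43° = -79.43°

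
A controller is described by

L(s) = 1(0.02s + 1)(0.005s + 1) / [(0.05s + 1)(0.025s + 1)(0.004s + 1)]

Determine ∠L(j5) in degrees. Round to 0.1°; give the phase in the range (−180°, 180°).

-15.2°

At ω = 5 rad/s:
zero (1 + j5·0.02) = 1 + j0.1 → |·| ≈ 1.005, ∠ ≈ 5.71°
zero (1 + j5·0.005) = 1 + j0.025 → |·| ≈ 1.0003, ∠ ≈ 1.43°
pole (1 + j5·0.05) = 1 + j0.25 → |·| ≈ 1.0308, ∠ ≈ 14.04°
pole (1 + j5·0.025) = 1 + j0.125 → |·| ≈ 1.0078, ∠ ≈ 7.13°
pole (1 + j5·0.004) = 1 + j0.02 → |·| ≈ 1.0002, ∠ ≈ 1.15°
∠L = (5.71° + 1.43°) − (14.04° + 7.13° + 1.15°) = -15.18°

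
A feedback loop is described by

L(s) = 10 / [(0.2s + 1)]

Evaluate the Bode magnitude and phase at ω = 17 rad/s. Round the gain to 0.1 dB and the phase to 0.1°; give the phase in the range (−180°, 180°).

9.0 dB, -73.6°

At ω = 17 rad/s:
pole (1 + j17·0.2) = 1 + j3.4 → |·| ≈ 3.544, ∠ ≈ 73.61°
|L| = 10 · 1 / (3.544) ≈ 2.8217
Gain = 20 log₁₀(2.8217) ≈ 9.01 dB
∠L = (0°) − (73.61°) = -73.61°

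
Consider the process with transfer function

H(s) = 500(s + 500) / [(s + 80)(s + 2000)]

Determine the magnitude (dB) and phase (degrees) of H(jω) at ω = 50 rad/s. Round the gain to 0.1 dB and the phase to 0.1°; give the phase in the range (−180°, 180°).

At s = jω = j50:
zero (s+500): 500 + j50 → |·| = √(500²+50²) = √252500 ≈ 502.49, ∠ = arctan(50/500) ≈ 5.71°
pole (s+80): 80 + j50 → |·| = √(80²+50²) = √8900 ≈ 94.34, ∠ = arctan(50/80) ≈ 32.01°
pole (s+2000): 2000 + j50 → |·| = √(2000²+50²) = √4002500 ≈ 2000.6, ∠ = arctan(50/2000) ≈ 1.43°
|H| = 500 · 502.49 / 1.8874e+05 ≈ 1.3312
Gain = 20 log₁₀(1.3312) ≈ 2.48 dB
∠H = 5.71° − 33.44° = -27.73°

2.5 dB, -27.7°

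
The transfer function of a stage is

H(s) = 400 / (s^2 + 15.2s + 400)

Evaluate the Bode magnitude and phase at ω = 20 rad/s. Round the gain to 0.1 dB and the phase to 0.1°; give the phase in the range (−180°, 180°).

At s = jω = j20:
quadratic: (j20)² + 15.2·j20 + 400 = 0 + j304 → |·| ≈ 304, ∠ ≈ 90.00°
|H| = 400 / 304 ≈ 1.3158
Gain = 20 log₁₀(1.3158) ≈ 2.38 dB
∠H = 0.00° − 90.00° = -90.00°

2.4 dB, -90.0°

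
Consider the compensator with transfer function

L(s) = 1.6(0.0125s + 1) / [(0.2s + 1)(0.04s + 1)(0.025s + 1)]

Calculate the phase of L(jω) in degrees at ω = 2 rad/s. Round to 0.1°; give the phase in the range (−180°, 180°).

-27.8°

At ω = 2 rad/s:
zero (1 + j2·0.0125) = 1 + j0.025 → |·| ≈ 1.0003, ∠ ≈ 1.43°
pole (1 + j2·0.2) = 1 + j0.4 → |·| ≈ 1.077, ∠ ≈ 21.80°
pole (1 + j2·0.04) = 1 + j0.08 → |·| ≈ 1.0032, ∠ ≈ 4.57°
pole (1 + j2·0.025) = 1 + j0.05 → |·| ≈ 1.0012, ∠ ≈ 2.86°
∠L = (1.43°) − (21.80° + 4.57° + 2.86°) = -27.80°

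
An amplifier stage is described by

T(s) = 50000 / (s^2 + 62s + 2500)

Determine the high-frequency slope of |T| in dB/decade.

-40 dB/decade

Each pole contributes −20 dB/decade at high frequency; each zero contributes +20 dB/decade.
Net: 0 zero(s) − 2 pole(s) → -40 dB/decade.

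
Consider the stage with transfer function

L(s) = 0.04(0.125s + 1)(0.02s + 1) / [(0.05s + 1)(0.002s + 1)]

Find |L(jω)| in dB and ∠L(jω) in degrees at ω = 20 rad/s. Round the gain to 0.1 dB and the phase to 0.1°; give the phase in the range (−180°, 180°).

At ω = 20 rad/s:
zero (1 + j20·0.125) = 1 + j2.5 → |·| ≈ 2.6926, ∠ ≈ 68.20°
zero (1 + j20·0.02) = 1 + j0.4 → |·| ≈ 1.077, ∠ ≈ 21.80°
pole (1 + j20·0.05) = 1 + j1 → |·| ≈ 1.4142, ∠ ≈ 45.00°
pole (1 + j20·0.002) = 1 + j0.04 → |·| ≈ 1.0008, ∠ ≈ 2.29°
|L| = 0.04 · 2.6926 · 1.077 / (1.4142 · 1.0008) ≈ 0.081958
Gain = 20 log₁₀(0.081958) ≈ -21.73 dB
∠L = (68.20° + 21.80°) − (45.00° + 2.29°) = 42.71°

-21.7 dB, 42.7°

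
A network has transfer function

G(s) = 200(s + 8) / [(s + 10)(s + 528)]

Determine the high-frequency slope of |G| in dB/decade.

Each pole contributes −20 dB/decade at high frequency; each zero contributes +20 dB/decade.
Net: 1 zero(s) − 2 pole(s) → -20 dB/decade.

-20 dB/decade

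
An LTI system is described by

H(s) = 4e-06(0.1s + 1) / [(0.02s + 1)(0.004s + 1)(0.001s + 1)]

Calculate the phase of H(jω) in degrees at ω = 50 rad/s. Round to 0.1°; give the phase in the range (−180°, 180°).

At ω = 50 rad/s:
zero (1 + j50·0.1) = 1 + j5 → |·| ≈ 5.099, ∠ ≈ 78.69°
pole (1 + j50·0.02) = 1 + j1 → |·| ≈ 1.4142, ∠ ≈ 45.00°
pole (1 + j50·0.004) = 1 + j0.2 → |·| ≈ 1.0198, ∠ ≈ 11.31°
pole (1 + j50·0.001) = 1 + j0.05 → |·| ≈ 1.0012, ∠ ≈ 2.86°
∠H = (78.69°) − (45.00° + 11.31° + 2.86°) = 19.52°

19.5°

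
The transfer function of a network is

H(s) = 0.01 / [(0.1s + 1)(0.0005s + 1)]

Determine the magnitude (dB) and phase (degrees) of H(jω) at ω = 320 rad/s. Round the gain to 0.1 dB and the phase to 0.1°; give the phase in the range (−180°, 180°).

-70.2 dB, -97.3°

At ω = 320 rad/s:
pole (1 + j320·0.1) = 1 + j32 → |·| ≈ 32.016, ∠ ≈ 88.21°
pole (1 + j320·0.0005) = 1 + j0.16 → |·| ≈ 1.0127, ∠ ≈ 9.09°
|H| = 0.01 · 1 / (32.016 · 1.0127) ≈ 0.00030843
Gain = 20 log₁₀(0.00030843) ≈ -70.22 dB
∠H = (0°) − (88.21° + 9.09°) = -97.30°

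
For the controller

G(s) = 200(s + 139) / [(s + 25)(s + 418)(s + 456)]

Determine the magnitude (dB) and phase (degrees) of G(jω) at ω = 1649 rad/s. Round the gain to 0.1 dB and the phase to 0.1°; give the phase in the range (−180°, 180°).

At s = jω = j1649:
zero (s+139): 139 + j1649 → |·| = √(139²+1649²) = √2738522 ≈ 1654.8, ∠ = arctan(1649/139) ≈ 85.18°
pole (s+25): 25 + j1649 → |·| = √(25²+1649²) = √2719826 ≈ 1649.2, ∠ = arctan(1649/25) ≈ 89.13°
pole (s+418): 418 + j1649 → |·| = √(418²+1649²) = √2893925 ≈ 1701.2, ∠ = arctan(1649/418) ≈ 75.78°
pole (s+456): 456 + j1649 → |·| = √(456²+1649²) = √2927137 ≈ 1710.9, ∠ = arctan(1649/456) ≈ 74.54°
|G| = 200 · 1654.8 / 4.8001e+09 ≈ 6.8949e-05
Gain = 20 log₁₀(6.8949e-05) ≈ -83.23 dB
∠G = 85.18° − 239.45° = -154.27°

-83.2 dB, -154.3°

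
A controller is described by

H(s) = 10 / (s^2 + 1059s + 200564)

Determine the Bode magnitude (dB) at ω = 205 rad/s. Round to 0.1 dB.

-88.6 dB

Substitute s = j205:
Numerator: 10 = 10 + j0
Denominator: (j205)^2 + 1059(j205) + 200564 = 158539 + j217095
|N| = √(10² + 0²) ≈ 10, ∠N ≈ 0.00°
|D| = √(158539² + 217095²) ≈ 2.6882e+05, ∠D ≈ 53.86°
|H| = 10 / 2.6882e+05 ≈ 3.72e-05
Gain = 20 log₁₀(3.72e-05) ≈ -88.59 dB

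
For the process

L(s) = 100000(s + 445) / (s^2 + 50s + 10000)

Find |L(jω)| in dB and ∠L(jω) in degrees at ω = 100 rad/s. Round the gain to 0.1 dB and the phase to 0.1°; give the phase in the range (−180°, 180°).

79.2 dB, -77.3°

At s = jω = j100:
zero (s+445): 445 + j100 → |·| = √(445²+100²) = √208025 ≈ 456.1, ∠ = arctan(100/445) ≈ 12.67°
quadratic: (j100)² + 50·j100 + 10000 = 0 + j5000 → |·| ≈ 5000, ∠ ≈ 90.00°
|L| = 100000 · 456.1 / 5000 ≈ 9122
Gain = 20 log₁₀(9122) ≈ 79.20 dB
∠L = 12.67° − 90.00° = -77.33°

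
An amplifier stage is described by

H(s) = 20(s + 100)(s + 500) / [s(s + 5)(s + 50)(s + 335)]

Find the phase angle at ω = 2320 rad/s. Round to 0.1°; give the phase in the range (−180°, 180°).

At s = jω = j2320:
zero (s+100): 100 + j2320 → |·| = √(100²+2320²) = √5392400 ≈ 2322.2, ∠ = arctan(2320/100) ≈ 87.53°
zero (s+500): 500 + j2320 → |·| = √(500²+2320²) = √5632400 ≈ 2373.3, ∠ = arctan(2320/500) ≈ 77.84°
pole (s+5): 5 + j2320 → |·| = √(5²+2320²) = √5382425 ≈ 2320, ∠ = arctan(2320/5) ≈ 89.88°
pole (s+50): 50 + j2320 → |·| = √(50²+2320²) = √5384900 ≈ 2320.5, ∠ = arctan(2320/50) ≈ 88.77°
pole (s+335): 335 + j2320 → |·| = √(335²+2320²) = √5494625 ≈ 2344.1, ∠ = arctan(2320/335) ≈ 81.78°
pole at origin: |s| = 2320, ∠ = 90.00° (in denominator)
∠H = 165.37° − 350.43° = -185.06° ≡ 174.94° (principal value)

174.9°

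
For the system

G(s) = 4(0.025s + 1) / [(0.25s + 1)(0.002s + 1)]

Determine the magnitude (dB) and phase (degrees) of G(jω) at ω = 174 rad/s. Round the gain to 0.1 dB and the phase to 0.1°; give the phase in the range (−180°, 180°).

-8.2 dB, -30.8°

At ω = 174 rad/s:
zero (1 + j174·0.025) = 1 + j4.35 → |·| ≈ 4.4635, ∠ ≈ 77.05°
pole (1 + j174·0.25) = 1 + j43.5 → |·| ≈ 43.511, ∠ ≈ 88.68°
pole (1 + j174·0.002) = 1 + j0.348 → |·| ≈ 1.0588, ∠ ≈ 19.19°
|G| = 4 · 4.4635 / (43.511 · 1.0588) ≈ 0.38755
Gain = 20 log₁₀(0.38755) ≈ -8.23 dB
∠G = (77.05°) − (88.68° + 19.19°) = -30.82°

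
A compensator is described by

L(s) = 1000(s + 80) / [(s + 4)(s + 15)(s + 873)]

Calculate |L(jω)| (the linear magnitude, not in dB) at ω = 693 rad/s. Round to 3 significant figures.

At s = jω = j693:
zero (s+80): 80 + j693 → |·| = √(80²+693²) = √486649 ≈ 697.6, ∠ = arctan(693/80) ≈ 83.41°
pole (s+4): 4 + j693 → |·| = √(4²+693²) = √480265 ≈ 693.01, ∠ = arctan(693/4) ≈ 89.67°
pole (s+15): 15 + j693 → |·| = √(15²+693²) = √480474 ≈ 693.16, ∠ = arctan(693/15) ≈ 88.76°
pole (s+873): 873 + j693 → |·| = √(873²+693²) = √1242378 ≈ 1114.6, ∠ = arctan(693/873) ≈ 38.44°
|L| = 1000 · 697.6 / 5.3542e+08 ≈ 0.0013029

0.00130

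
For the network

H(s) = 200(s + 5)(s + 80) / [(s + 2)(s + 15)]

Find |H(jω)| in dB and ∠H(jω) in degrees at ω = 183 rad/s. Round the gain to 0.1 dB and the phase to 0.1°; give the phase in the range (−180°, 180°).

46.8 dB, -19.9°

At s = jω = j183:
zero (s+5): 5 + j183 → |·| = √(5²+183²) = √33514 ≈ 183.07, ∠ = arctan(183/5) ≈ 88.43°
zero (s+80): 80 + j183 → |·| = √(80²+183²) = √39889 ≈ 199.72, ∠ = arctan(183/80) ≈ 66.39°
pole (s+2): 2 + j183 → |·| = √(2²+183²) = √33493 ≈ 183.01, ∠ = arctan(183/2) ≈ 89.37°
pole (s+15): 15 + j183 → |·| = √(15²+183²) = √33714 ≈ 183.61, ∠ = arctan(183/15) ≈ 85.31°
|H| = 200 · 36563 / 33602 ≈ 217.62
Gain = 20 log₁₀(217.62) ≈ 46.75 dB
∠H = 154.82° − 174.68° = -19.86°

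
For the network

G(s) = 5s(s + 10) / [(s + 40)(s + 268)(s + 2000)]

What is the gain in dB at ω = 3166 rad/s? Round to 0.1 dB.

At s = jω = j3166:
zero (s+10): 10 + j3166 → |·| = √(10²+3166²) = √10023656 ≈ 3166, ∠ = arctan(3166/10) ≈ 89.82°
zero at origin: s = j3166 → |·| = 3166, ∠ = 90.00°
pole (s+40): 40 + j3166 → |·| = √(40²+3166²) = √10025156 ≈ 3166.3, ∠ = arctan(3166/40) ≈ 89.28°
pole (s+268): 268 + j3166 → |·| = √(268²+3166²) = √10095380 ≈ 3177.3, ∠ = arctan(3166/268) ≈ 85.16°
pole (s+2000): 2000 + j3166 → |·| = √(2000²+3166²) = √14023556 ≈ 3744.8, ∠ = arctan(3166/2000) ≈ 57.72°
|G| = 5 · 1.0024e+07 / 3.7674e+10 ≈ 0.0013304
Gain = 20 log₁₀(0.0013304) ≈ -57.52 dB

-57.5 dB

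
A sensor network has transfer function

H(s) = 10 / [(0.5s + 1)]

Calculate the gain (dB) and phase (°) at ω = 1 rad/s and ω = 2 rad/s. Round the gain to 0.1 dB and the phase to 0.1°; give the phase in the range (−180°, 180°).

At ω = 1 rad/s:
pole (1 + j1·0.5) = 1 + j0.5 → |·| ≈ 1.118, ∠ ≈ 26.57°
|H| = 10 · 1 / (1.118) ≈ 8.9445
Gain = 20 log₁₀(8.9445) ≈ 19.03 dB
∠H = (0°) − (26.57°) = -26.57°

At ω = 2 rad/s:
pole (1 + j2·0.5) = 1 + j1 → |·| ≈ 1.4142, ∠ ≈ 45.00°
|H| = 10 · 1 / (1.4142) ≈ 7.0711
Gain = 20 log₁₀(7.0711) ≈ 16.99 dB
∠H = (0°) − (45.00°) = -45.00°

ω = 1: 19.0 dB, -26.6°; ω = 2: 17.0 dB, -45.0°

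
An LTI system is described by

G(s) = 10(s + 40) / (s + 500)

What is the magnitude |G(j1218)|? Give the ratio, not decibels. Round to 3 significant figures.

At s = jω = j1218:
zero (s+40): 40 + j1218 → |·| = √(40²+1218²) = √1485124 ≈ 1218.7, ∠ = arctan(1218/40) ≈ 88.12°
pole (s+500): 500 + j1218 → |·| = √(500²+1218²) = √1733524 ≈ 1316.6, ∠ = arctan(1218/500) ≈ 67.68°
|G| = 10 · 1218.7 / 1316.6 ≈ 9.2564

9.26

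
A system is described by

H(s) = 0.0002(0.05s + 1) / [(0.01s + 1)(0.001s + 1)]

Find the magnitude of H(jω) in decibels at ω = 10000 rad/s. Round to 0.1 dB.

At ω = 10000 rad/s:
zero (1 + j10000·0.05) = 1 + j500 → |·| ≈ 500, ∠ ≈ 89.89°
pole (1 + j10000·0.01) = 1 + j100 → |·| ≈ 100, ∠ ≈ 89.43°
pole (1 + j10000·0.001) = 1 + j10 → |·| ≈ 10.05, ∠ ≈ 84.29°
|H| = 0.0002 · 500 / (100 · 10.05) ≈ 9.9502e-05
Gain = 20 log₁₀(9.9502e-05) ≈ -80.04 dB

-80.0 dB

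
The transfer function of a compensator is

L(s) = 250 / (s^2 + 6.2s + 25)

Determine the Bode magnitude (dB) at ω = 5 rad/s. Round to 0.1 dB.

18.1 dB

At s = jω = j5:
quadratic: (j5)² + 6.2·j5 + 25 = 0 + j31 → |·| ≈ 31, ∠ ≈ 90.00°
|L| = 250 / 31 ≈ 8.0645
Gain = 20 log₁₀(8.0645) ≈ 18.13 dB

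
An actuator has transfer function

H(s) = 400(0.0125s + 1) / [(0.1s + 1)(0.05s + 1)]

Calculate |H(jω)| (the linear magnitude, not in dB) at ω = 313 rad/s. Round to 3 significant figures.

At ω = 313 rad/s:
zero (1 + j313·0.0125) = 1 + j3.9125 → |·| ≈ 4.0383, ∠ ≈ 75.66°
pole (1 + j313·0.1) = 1 + j31.3 → |·| ≈ 31.316, ∠ ≈ 88.17°
pole (1 + j313·0.05) = 1 + j15.65 → |·| ≈ 15.682, ∠ ≈ 86.34°
|H| = 400 · 4.0383 / (31.316 · 15.682) ≈ 3.2892

3.29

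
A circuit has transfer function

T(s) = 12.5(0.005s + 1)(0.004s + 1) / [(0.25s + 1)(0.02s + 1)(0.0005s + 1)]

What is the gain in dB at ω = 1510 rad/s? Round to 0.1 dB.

-27.8 dB

At ω = 1510 rad/s:
zero (1 + j1510·0.005) = 1 + j7.55 → |·| ≈ 7.6159, ∠ ≈ 82.46°
zero (1 + j1510·0.004) = 1 + j6.04 → |·| ≈ 6.1222, ∠ ≈ 80.60°
pole (1 + j1510·0.25) = 1 + j377.5 → |·| ≈ 377.5, ∠ ≈ 89.85°
pole (1 + j1510·0.02) = 1 + j30.2 → |·| ≈ 30.217, ∠ ≈ 88.10°
pole (1 + j1510·0.0005) = 1 + j0.755 → |·| ≈ 1.253, ∠ ≈ 37.05°
|T| = 12.5 · 7.6159 · 6.1222 / (377.5 · 30.217 · 1.253) ≈ 0.040777
Gain = 20 log₁₀(0.040777) ≈ -27.79 dB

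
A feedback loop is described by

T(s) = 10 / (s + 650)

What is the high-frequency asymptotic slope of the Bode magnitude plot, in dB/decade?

-20 dB/decade

Each pole contributes −20 dB/decade at high frequency; each zero contributes +20 dB/decade.
Net: 0 zero(s) − 1 pole(s) → -20 dB/decade.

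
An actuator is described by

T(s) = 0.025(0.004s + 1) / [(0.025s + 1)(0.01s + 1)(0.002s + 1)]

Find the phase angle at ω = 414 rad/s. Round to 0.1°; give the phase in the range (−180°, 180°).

-141.7°

At ω = 414 rad/s:
zero (1 + j414·0.004) = 1 + j1.656 → |·| ≈ 1.9345, ∠ ≈ 58.87°
pole (1 + j414·0.025) = 1 + j10.35 → |·| ≈ 10.398, ∠ ≈ 84.48°
pole (1 + j414·0.01) = 1 + j4.14 → |·| ≈ 4.2591, ∠ ≈ 76.42°
pole (1 + j414·0.002) = 1 + j0.828 → |·| ≈ 1.2983, ∠ ≈ 39.62°
∠T = (58.87°) − (84.48° + 76.42° + 39.62°) = -141.65°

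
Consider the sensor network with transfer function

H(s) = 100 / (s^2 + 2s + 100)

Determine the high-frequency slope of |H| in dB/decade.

Each pole contributes −20 dB/decade at high frequency; each zero contributes +20 dB/decade.
Net: 0 zero(s) − 2 pole(s) → -40 dB/decade.

-40 dB/decade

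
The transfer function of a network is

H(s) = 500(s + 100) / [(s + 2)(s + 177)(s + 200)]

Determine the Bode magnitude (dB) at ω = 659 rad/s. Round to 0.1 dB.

-59.4 dB

At s = jω = j659:
zero (s+100): 100 + j659 → |·| = √(100²+659²) = √444281 ≈ 666.54, ∠ = arctan(659/100) ≈ 81.37°
pole (s+2): 2 + j659 → |·| = √(2²+659²) = √434285 ≈ 659, ∠ = arctan(659/2) ≈ 89.83°
pole (s+177): 177 + j659 → |·| = √(177²+659²) = √465610 ≈ 682.36, ∠ = arctan(659/177) ≈ 74.97°
pole (s+200): 200 + j659 → |·| = √(200²+659²) = √474281 ≈ 688.68, ∠ = arctan(659/200) ≈ 73.12°
|H| = 500 · 666.54 / 3.0968e+08 ≈ 0.0010762
Gain = 20 log₁₀(0.0010762) ≈ -59.36 dB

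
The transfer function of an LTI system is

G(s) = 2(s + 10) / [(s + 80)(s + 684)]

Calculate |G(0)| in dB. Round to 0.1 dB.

-68.7 dB

G(0) = 2·10 / (80·684) ≈ 0.0003655
20 log₁₀(0.0003655) ≈ -68.74 dB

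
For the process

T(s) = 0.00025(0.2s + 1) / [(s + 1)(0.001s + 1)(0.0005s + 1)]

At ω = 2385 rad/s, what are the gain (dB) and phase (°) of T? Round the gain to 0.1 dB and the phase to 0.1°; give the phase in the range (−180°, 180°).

At ω = 2385 rad/s:
zero (1 + j2385·0.2) = 1 + j477 → |·| ≈ 477, ∠ ≈ 89.88°
pole (1 + j2385·1) = 1 + j2385 → |·| ≈ 2385, ∠ ≈ 89.98°
pole (1 + j2385·0.001) = 1 + j2.385 → |·| ≈ 2.5862, ∠ ≈ 67.25°
pole (1 + j2385·0.0005) = 1 + j1.1925 → |·| ≈ 1.5563, ∠ ≈ 50.02°
|T| = 0.00025 · 477 / (2385 · 2.5862 · 1.5563) ≈ 1.2423e-05
Gain = 20 log₁₀(1.2423e-05) ≈ -98.12 dB
∠T = (89.88°) − (89.98° + 67.25° + 50.02°) = -117.37°

-98.1 dB, -117.4°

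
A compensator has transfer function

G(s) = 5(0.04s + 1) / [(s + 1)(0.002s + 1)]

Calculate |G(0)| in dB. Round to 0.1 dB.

G(0) = 5 · 1 / 1 = 5
20 log₁₀(5) ≈ 13.98 dB

14.0 dB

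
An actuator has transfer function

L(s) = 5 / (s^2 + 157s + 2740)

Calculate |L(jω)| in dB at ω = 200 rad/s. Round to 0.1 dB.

-79.8 dB

Substitute s = j200:
Numerator: 5 = 5 + j0
Denominator: (j200)^2 + 157(j200) + 2740 = -37260 + j31400
|N| = √(5² + 0²) ≈ 5, ∠N ≈ 0.00°
|D| = √(37260² + 31400²) ≈ 48726, ∠D ≈ 139.88°
|L| = 5 / 48726 ≈ 0.00010261
Gain = 20 log₁₀(0.00010261) ≈ -79.78 dB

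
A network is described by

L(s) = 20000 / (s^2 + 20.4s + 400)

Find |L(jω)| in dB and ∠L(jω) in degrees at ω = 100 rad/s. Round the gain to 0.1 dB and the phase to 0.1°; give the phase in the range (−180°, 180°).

At s = jω = j100:
quadratic: (j100)² + 20.4·j100 + 400 = -9600 + j2040 → |·| ≈ 9814.4, ∠ ≈ 168.00°
|L| = 20000 / 9814.4 ≈ 2.0378
Gain = 20 log₁₀(2.0378) ≈ 6.18 dB
∠L = 0.00° − 168.00° = -168.00°

6.2 dB, -168.0°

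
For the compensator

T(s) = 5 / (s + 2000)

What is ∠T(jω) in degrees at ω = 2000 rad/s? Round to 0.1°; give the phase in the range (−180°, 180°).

-45.0°

At s = jω = j2000:
pole (s+2000): 2000 + j2000 → |·| = √(2000²+2000²) = √8000000 ≈ 2828.4, ∠ = arctan(2000/2000) ≈ 45.00°
∠T = 0.00° − 45.00° = -45.00°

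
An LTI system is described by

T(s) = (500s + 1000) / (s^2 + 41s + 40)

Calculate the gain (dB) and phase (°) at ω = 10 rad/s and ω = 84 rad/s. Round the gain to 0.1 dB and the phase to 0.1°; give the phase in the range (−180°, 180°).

Substitute s = j10:
Numerator: 500(j10) + 1000 = 1000 + j5000
Denominator: (j10)^2 + 41(j10) + 40 = -60 + j410
|N| = √(1000² + 5000²) ≈ 5099, ∠N ≈ 78.69°
|D| = √(60² + 410²) ≈ 414.37, ∠D ≈ 98.33°
|T| = 5099 / 414.37 ≈ 12.305
Gain = 20 log₁₀(12.305) ≈ 21.80 dB
∠T = 78.69° − 98.33° = -19.64°

Substitute s = j84:
Numerator: 500(j84) + 1000 = 1000 + j42000
Denominator: (j84)^2 + 41(j84) + 40 = -7016 + j3444
|N| = √(1000² + 42000²) ≈ 42012, ∠N ≈ 88.64°
|D| = √(7016² + 3444²) ≈ 7815.7, ∠D ≈ 153.85°
|T| = 42012 / 7815.7 ≈ 5.3753
Gain = 20 log₁₀(5.3753) ≈ 14.61 dB
∠T = 88.64° − 153.85° = -65.21°

ω = 10: 21.8 dB, -19.6°; ω = 84: 14.6 dB, -65.2°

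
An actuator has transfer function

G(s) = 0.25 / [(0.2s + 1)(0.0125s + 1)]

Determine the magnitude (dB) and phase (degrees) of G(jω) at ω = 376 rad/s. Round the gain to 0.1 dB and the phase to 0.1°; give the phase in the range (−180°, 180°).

-63.2 dB, -167.2°

At ω = 376 rad/s:
pole (1 + j376·0.2) = 1 + j75.2 → |·| ≈ 75.207, ∠ ≈ 89.24°
pole (1 + j376·0.0125) = 1 + j4.7 → |·| ≈ 4.8052, ∠ ≈ 77.99°
|G| = 0.25 · 1 / (75.207 · 4.8052) ≈ 0.00069178
Gain = 20 log₁₀(0.00069178) ≈ -63.20 dB
∠G = (0°) − (89.24° + 77.99°) = -167.23°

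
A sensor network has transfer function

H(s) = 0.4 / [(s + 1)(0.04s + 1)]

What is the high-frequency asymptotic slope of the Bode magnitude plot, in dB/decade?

-40 dB/decade

Each pole contributes −20 dB/decade at high frequency; each zero contributes +20 dB/decade.
Net: 0 zero(s) − 2 pole(s) → -40 dB/decade.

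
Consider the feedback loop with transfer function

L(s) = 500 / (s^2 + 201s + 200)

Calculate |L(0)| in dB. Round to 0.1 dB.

L(0) = 500 / 200 = 2.5
20 log₁₀(2.5) ≈ 7.96 dB

8.0 dB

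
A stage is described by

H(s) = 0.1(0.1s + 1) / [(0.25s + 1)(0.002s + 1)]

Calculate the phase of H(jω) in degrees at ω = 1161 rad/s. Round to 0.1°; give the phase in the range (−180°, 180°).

At ω = 1161 rad/s:
zero (1 + j1161·0.1) = 1 + j116.1 → |·| ≈ 116.1, ∠ ≈ 89.51°
pole (1 + j1161·0.25) = 1 + j290.25 → |·| ≈ 290.25, ∠ ≈ 89.80°
pole (1 + j1161·0.002) = 1 + j2.322 → |·| ≈ 2.5282, ∠ ≈ 66.70°
∠H = (89.51°) − (89.80° + 66.70°) = -66.99°

-67.0°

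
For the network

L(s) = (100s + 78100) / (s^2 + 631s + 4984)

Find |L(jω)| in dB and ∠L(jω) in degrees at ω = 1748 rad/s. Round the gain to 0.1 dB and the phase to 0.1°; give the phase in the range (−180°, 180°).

-24.6 dB, -94.2°

Substitute s = j1748:
Numerator: 100(j1748) + 78100 = 78100 + j174800
Denominator: (j1748)^2 + 631(j1748) + 4984 = -3050520 + j1102988
|N| = √(78100² + 174800²) ≈ 1.9145e+05, ∠N ≈ 65.93°
|D| = √(3050520² + 1102988²) ≈ 3.2438e+06, ∠D ≈ 160.12°
|L| = 1.9145e+05 / 3.2438e+06 ≈ 0.05902
Gain = 20 log₁₀(0.05902) ≈ -24.58 dB
∠L = 65.93° − 160.12° = -94.19°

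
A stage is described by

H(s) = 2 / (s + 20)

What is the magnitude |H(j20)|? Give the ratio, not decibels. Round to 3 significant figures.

Substitute s = j20:
Numerator: 2 = 2 + j0
Denominator: (j20) + 20 = 20 + j20
|N| = √(2² + 0²) ≈ 2, ∠N ≈ 0.00°
|D| = √(20² + 20²) ≈ 28.284, ∠D ≈ 45.00°
|H| = 2 / 28.284 ≈ 0.070711

0.0707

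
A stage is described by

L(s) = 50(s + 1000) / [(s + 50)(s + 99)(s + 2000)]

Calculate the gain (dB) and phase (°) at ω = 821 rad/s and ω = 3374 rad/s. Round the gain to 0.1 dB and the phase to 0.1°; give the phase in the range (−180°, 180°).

At s = jω = j821:
zero (s+1000): 1000 + j821 → |·| = √(1000²+821²) = √1674041 ≈ 1293.8, ∠ = arctan(821/1000) ≈ 39.39°
pole (s+50): 50 + j821 → |·| = √(50²+821²) = √676541 ≈ 822.52, ∠ = arctan(821/50) ≈ 86.51°
pole (s+99): 99 + j821 → |·| = √(99²+821²) = √683842 ≈ 826.95, ∠ = arctan(821/99) ≈ 83.12°
pole (s+2000): 2000 + j821 → |·| = √(2000²+821²) = √4674041 ≈ 2162, ∠ = arctan(821/2000) ≈ 22.32°
|L| = 50 · 1293.8 / 1.4706e+09 ≈ 4.3989e-05
Gain = 20 log₁₀(4.3989e-05) ≈ -87.13 dB
∠L = 39.39° − 191.95° = -152.56°

At s = jω = j3374:
zero (s+1000): 1000 + j3374 → |·| = √(1000²+3374²) = √12383876 ≈ 3519.1, ∠ = arctan(3374/1000) ≈ 73.49°
pole (s+50): 50 + j3374 → |·| = √(50²+3374²) = √11386376 ≈ 3374.4, ∠ = arctan(3374/50) ≈ 89.15°
pole (s+99): 99 + j3374 → |·| = √(99²+3374²) = √11393677 ≈ 3375.5, ∠ = arctan(3374/99) ≈ 88.32°
pole (s+2000): 2000 + j3374 → |·| = √(2000²+3374²) = √15383876 ≈ 3922.2, ∠ = arctan(3374/2000) ≈ 59.34°
|L| = 50 · 3519.1 / 4.4675e+10 ≈ 3.9386e-06
Gain = 20 log₁₀(3.9386e-06) ≈ -108.09 dB
∠L = 73.49° − 236.81° = -163.32°

ω = 821: -87.1 dB, -152.6°; ω = 3374: -108.1 dB, -163.3°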